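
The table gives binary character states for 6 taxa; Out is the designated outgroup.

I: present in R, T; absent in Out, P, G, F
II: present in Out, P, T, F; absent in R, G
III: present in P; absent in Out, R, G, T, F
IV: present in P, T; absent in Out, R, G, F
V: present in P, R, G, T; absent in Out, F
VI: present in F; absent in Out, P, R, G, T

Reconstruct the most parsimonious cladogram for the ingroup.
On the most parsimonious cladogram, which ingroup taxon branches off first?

Character polarity is set by the outgroup: the derived state is whichever differs from the outgroup's state, so for II the derived state is 'absent', and for the remaining characters it is 'present'.
I groups R and T, which is incompatible with the clades supported by the remaining characters; treating it as convergent (homoplasy) costs fewer steps than any alternative tree.
II: derived state 'absent' in G and R only — synapomorphy for {G, R}.
III (derived state 'present') is unique to P (autapomorphy; uninformative for grouping).
Only P and T show the derived state 'present' for IV, supporting them as a clade.
V (derived state 'present') is shared by G, P, R, and T — a synapomorphy uniting that clade.
VI (derived state 'present') is unique to F (autapomorphy; uninformative for grouping).
Most parsimonious ingroup topology: (((P,T),(R,G)),F).
F is sister to the clade containing all other ingroup taxa, so it is the earliest-diverging (most basal) ingroup lineage.

F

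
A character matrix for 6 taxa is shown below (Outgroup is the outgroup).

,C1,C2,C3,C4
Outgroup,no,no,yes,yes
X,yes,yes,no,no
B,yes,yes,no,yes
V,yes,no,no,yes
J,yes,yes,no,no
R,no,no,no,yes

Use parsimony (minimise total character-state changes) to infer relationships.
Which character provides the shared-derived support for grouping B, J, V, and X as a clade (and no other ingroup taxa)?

Character polarity is set by the outgroup: the derived state is whichever differs from the outgroup's state, so for C3, C4 the derived state is 'no', and for the remaining characters it is 'yes'.
C1: derived state 'yes' in B, J, V, and X only — synapomorphy for {B, J, V, X}.
C2 (derived state 'yes') is shared by B, J, and X — a synapomorphy uniting that clade.
C3 (derived state 'no') is shared by all ingroup taxa — unites the whole ingroup.
C4 (derived state 'no') is shared by J and X — a synapomorphy uniting that clade.
Most parsimonious ingroup topology: ((((X,J),B),V),R).
The clade {B, J, V, X} is supported by C1: its derived state 'yes' occurs in exactly those taxa and in no other taxon (including the outgroup).

C1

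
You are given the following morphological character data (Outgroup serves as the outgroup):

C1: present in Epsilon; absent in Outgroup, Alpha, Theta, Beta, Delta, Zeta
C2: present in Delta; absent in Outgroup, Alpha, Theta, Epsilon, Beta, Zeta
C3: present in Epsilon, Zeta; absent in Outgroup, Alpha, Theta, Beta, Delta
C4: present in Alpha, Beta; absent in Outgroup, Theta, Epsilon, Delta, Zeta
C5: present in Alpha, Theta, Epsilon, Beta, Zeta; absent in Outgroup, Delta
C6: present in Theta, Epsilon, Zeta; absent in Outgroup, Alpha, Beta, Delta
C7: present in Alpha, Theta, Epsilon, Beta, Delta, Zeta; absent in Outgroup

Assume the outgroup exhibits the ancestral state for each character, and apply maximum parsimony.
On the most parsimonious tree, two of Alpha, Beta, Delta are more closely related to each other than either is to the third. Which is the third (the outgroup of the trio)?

Delta

The outgroup has state 'absent' for every character, so 'present' is the derived state throughout.
C1: derived state 'present' in Epsilon only — an autapomorphy, so it tells us nothing about relationships among taxa.
C2: derived state 'present' in Delta only — an autapomorphy, so it tells us nothing about relationships among taxa.
C3: derived state 'present' in Epsilon and Zeta only — synapomorphy for {Epsilon, Zeta}.
C4: derived state 'present' in Alpha and Beta only — synapomorphy for {Alpha, Beta}.
C5 (derived state 'present') is shared by Alpha, Beta, Epsilon, Theta, and Zeta — a synapomorphy uniting that clade.
C6: derived state 'present' in Epsilon, Theta, and Zeta only — synapomorphy for {Epsilon, Theta, Zeta}.
All ingroup taxa share the derived state 'present' for C7; it defines the ingroup but does not resolve relationships within it.
Most parsimonious ingroup topology: (((Alpha,Beta),(Theta,(Epsilon,Zeta))),Delta).
Alpha and Beta share a more recent common ancestor with each other than either does with Delta, so Delta is the least closely related of the three.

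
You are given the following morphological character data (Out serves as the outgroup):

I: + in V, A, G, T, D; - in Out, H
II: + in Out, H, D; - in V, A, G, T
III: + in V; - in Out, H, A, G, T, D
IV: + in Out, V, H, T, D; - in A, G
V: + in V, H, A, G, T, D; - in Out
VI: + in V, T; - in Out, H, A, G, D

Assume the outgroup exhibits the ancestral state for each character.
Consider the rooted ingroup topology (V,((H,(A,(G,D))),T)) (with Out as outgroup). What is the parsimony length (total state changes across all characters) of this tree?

11

Map each character onto (V,((H,(A,(G,D))),T)) (rooted by Out) and count the minimum state changes it requires (Fitch parsimony):
I: 2; II: 3; III: 1; IV: 2; V: 1; VI: 2.
Total tree length = 11.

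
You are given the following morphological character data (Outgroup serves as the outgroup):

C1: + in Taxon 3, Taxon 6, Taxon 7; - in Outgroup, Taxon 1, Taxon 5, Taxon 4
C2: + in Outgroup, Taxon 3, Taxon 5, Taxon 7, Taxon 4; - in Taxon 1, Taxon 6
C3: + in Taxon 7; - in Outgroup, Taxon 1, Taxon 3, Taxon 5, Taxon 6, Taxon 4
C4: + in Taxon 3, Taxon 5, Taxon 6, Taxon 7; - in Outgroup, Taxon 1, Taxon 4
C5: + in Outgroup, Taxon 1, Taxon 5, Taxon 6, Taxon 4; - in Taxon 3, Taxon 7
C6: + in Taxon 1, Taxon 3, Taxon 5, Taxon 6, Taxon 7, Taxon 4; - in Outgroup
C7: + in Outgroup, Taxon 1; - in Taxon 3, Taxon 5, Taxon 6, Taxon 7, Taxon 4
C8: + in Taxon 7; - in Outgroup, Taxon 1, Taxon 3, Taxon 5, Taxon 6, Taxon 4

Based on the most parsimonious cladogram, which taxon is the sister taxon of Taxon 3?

Character polarity is set by the outgroup: the derived state is whichever differs from the outgroup's state, so for C2, C5, C7 the derived state is '-', and for the remaining characters it is '+'.
C1 (derived state '+') is shared by Taxon 3, Taxon 6, and Taxon 7 — a synapomorphy uniting that clade.
C2 groups Taxon 1 and Taxon 6, which is incompatible with the clades supported by the remaining characters; treating it as convergent (homoplasy) costs fewer steps than any alternative tree.
C3 (derived state '+') is unique to Taxon 7 (autapomorphy; uninformative for grouping).
Only Taxon 3, Taxon 5, Taxon 6, and Taxon 7 show the derived state '+' for C4, supporting them as a clade.
C5 (derived state '-') is shared by Taxon 3 and Taxon 7 — a synapomorphy uniting that clade.
All ingroup taxa share the derived state '+' for C6; it defines the ingroup but does not resolve relationships within it.
C7 (derived state '-') is shared by Taxon 3, Taxon 4, Taxon 5, Taxon 6, and Taxon 7 — a synapomorphy uniting that clade.
C8 (derived state '+') is unique to Taxon 7 (autapomorphy; uninformative for grouping).
Most parsimonious ingroup topology: (Taxon 1,((((Taxon 3,Taxon 7),Taxon 6),Taxon 5),Taxon 4)).
Taxon 3 and Taxon 7 form a cherry on this tree, so they are sister taxa.

Taxon 7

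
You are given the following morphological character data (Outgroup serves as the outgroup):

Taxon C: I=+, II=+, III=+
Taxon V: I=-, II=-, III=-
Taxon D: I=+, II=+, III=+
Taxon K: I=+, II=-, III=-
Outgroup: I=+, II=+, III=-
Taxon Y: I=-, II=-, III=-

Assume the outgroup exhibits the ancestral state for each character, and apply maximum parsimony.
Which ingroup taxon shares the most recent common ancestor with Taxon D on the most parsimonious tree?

Character polarity is set by the outgroup: the derived state is whichever differs from the outgroup's state, so for I, II the derived state is '-', and for the remaining characters it is '+'.
I: derived state '-' in Taxon V and Taxon Y only — synapomorphy for {Taxon V, Taxon Y}.
II (derived state '-') is shared by Taxon K, Taxon V, and Taxon Y — a synapomorphy uniting that clade.
Only Taxon C and Taxon D show the derived state '+' for III, supporting them as a clade.
Most parsimonious ingroup topology: ((Taxon K,(Taxon V,Taxon Y)),(Taxon D,Taxon C)).
Taxon D and Taxon C form a cherry on this tree, so they are sister taxa.

Taxon C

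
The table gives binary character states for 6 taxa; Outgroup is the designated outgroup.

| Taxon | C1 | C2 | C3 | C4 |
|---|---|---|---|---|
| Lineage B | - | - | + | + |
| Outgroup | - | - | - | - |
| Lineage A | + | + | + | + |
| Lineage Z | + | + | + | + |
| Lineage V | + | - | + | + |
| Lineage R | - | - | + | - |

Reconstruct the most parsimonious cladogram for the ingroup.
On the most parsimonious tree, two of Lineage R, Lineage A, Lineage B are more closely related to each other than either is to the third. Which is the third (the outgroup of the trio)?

Lineage R

The outgroup has state '-' for every character, so '+' is the derived state throughout.
Only Lineage A, Lineage V, and Lineage Z show the derived state '+' for C1, supporting them as a clade.
C2 (derived state '+') is shared by Lineage A and Lineage Z — a synapomorphy uniting that clade.
C3 (derived state '+') is shared by all ingroup taxa — unites the whole ingroup.
Only Lineage A, Lineage B, Lineage V, and Lineage Z show the derived state '+' for C4, supporting them as a clade.
Most parsimonious ingroup topology: ((((Lineage A,Lineage Z),Lineage V),Lineage B),Lineage R).
Lineage A and Lineage B share a more recent common ancestor with each other than either does with Lineage R, so Lineage R is the least closely related of the three.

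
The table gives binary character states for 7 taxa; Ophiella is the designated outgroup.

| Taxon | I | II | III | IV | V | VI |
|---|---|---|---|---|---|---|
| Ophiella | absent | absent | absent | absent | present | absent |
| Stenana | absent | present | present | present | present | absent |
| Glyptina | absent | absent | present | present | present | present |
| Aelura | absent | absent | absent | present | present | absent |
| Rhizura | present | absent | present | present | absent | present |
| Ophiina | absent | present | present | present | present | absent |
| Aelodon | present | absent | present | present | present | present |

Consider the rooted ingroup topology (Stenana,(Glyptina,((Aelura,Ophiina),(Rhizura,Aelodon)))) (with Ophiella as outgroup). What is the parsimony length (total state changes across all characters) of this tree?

9

Map each character onto (Stenana,(Glyptina,((Aelura,Ophiina),(Rhizura,Aelodon)))) (rooted by Ophiella) and count the minimum state changes it requires (Fitch parsimony):
I: 1; II: 2; III: 2; IV: 1; V: 1; VI: 2.
Total tree length = 9.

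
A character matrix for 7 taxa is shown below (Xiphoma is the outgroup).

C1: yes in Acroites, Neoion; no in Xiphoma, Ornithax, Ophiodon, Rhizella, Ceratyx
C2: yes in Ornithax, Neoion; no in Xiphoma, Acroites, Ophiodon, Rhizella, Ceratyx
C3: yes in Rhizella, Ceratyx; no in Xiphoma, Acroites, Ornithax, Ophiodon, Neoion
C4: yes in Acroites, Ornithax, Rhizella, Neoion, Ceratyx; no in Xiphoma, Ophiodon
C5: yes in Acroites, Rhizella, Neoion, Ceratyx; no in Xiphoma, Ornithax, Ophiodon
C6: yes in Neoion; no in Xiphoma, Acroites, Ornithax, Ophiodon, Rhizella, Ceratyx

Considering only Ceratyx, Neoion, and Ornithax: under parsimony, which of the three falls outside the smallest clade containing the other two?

Ornithax

The outgroup has state 'no' for every character, so 'yes' is the derived state throughout.
C1 (derived state 'yes') is shared by Acroites and Neoion — a synapomorphy uniting that clade.
C2 groups Neoion and Ornithax, which is incompatible with the clades supported by the remaining characters; treating it as convergent (homoplasy) costs fewer steps than any alternative tree.
C3: derived state 'yes' in Ceratyx and Rhizella only — synapomorphy for {Ceratyx, Rhizella}.
C4 (derived state 'yes') is shared by Acroites, Ceratyx, Neoion, Ornithax, and Rhizella — a synapomorphy uniting that clade.
Only Acroites, Ceratyx, Neoion, and Rhizella show the derived state 'yes' for C5, supporting them as a clade.
C6 (derived state 'yes') is unique to Neoion (autapomorphy; uninformative for grouping).
Most parsimonious ingroup topology: ((((Acroites,Neoion),(Rhizella,Ceratyx)),Ornithax),Ophiodon).
Neoion and Ceratyx share a more recent common ancestor with each other than either does with Ornithax, so Ornithax is the least closely related of the three.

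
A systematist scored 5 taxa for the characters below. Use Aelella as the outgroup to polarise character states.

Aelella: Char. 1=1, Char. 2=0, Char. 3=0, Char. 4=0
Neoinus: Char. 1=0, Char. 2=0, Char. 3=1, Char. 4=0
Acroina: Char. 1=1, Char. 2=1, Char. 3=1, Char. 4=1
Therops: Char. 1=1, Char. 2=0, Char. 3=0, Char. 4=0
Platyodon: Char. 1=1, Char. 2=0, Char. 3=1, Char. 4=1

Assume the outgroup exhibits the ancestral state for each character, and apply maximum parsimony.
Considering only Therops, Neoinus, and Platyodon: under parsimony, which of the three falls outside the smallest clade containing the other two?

Character polarity is set by the outgroup: the derived state is whichever differs from the outgroup's state, so for Char. 1 the derived state is '0', and for the remaining characters it is '1'.
Char. 1: derived state '0' in Neoinus only — an autapomorphy, so it tells us nothing about relationships among taxa.
Char. 2: derived state '1' in Acroina only — an autapomorphy, so it tells us nothing about relationships among taxa.
Char. 3 (derived state '1') is shared by Acroina, Neoinus, and Platyodon — a synapomorphy uniting that clade.
Only Acroina and Platyodon show the derived state '1' for Char. 4, supporting them as a clade.
Most parsimonious ingroup topology: ((Neoinus,(Acroina,Platyodon)),Therops).
Neoinus and Platyodon share a more recent common ancestor with each other than either does with Therops, so Therops is the least closely related of the three.

Therops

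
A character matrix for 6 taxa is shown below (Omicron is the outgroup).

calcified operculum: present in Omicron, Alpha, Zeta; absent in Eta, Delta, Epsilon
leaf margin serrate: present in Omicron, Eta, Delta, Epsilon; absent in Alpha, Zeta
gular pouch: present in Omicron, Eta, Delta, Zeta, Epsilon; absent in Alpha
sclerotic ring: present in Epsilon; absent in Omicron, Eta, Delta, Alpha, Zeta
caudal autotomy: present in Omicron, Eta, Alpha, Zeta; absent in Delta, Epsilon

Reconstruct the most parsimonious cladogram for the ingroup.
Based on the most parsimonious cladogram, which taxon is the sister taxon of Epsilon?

Delta

Character polarity is set by the outgroup: the derived state is whichever differs from the outgroup's state, so for calcified operculum, leaf margin serrate, gular pouch, caudal autotomy the derived state is 'absent', and for the remaining characters it is 'present'.
calcified operculum: derived state 'absent' in Delta, Epsilon, and Eta only — synapomorphy for {Delta, Epsilon, Eta}.
Only Alpha and Zeta show the derived state 'absent' for leaf margin serrate, supporting them as a clade.
gular pouch: derived state 'absent' in Alpha only — an autapomorphy, so it tells us nothing about relationships among taxa.
sclerotic ring (derived state 'present') is unique to Epsilon (autapomorphy; uninformative for grouping).
Only Delta and Epsilon show the derived state 'absent' for caudal autotomy, supporting them as a clade.
Most parsimonious ingroup topology: ((Eta,(Delta,Epsilon)),(Alpha,Zeta)).
Epsilon and Delta form a cherry on this tree, so they are sister taxa.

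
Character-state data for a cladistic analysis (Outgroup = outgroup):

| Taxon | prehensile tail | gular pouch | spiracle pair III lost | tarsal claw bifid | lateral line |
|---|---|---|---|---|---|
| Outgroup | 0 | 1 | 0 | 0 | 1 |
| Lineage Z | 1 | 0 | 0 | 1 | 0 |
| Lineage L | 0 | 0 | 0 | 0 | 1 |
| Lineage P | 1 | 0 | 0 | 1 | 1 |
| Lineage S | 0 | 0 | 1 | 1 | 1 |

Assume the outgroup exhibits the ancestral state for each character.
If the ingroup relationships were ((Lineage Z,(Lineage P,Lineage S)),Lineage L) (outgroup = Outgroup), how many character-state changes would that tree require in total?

6

Map each character onto ((Lineage Z,(Lineage P,Lineage S)),Lineage L) (rooted by Outgroup) and count the minimum state changes it requires (Fitch parsimony):
prehensile tail: 2; gular pouch: 1; spiracle pair III lost: 1; tarsal claw bifid: 1; lateral line: 1.
Total tree length = 6.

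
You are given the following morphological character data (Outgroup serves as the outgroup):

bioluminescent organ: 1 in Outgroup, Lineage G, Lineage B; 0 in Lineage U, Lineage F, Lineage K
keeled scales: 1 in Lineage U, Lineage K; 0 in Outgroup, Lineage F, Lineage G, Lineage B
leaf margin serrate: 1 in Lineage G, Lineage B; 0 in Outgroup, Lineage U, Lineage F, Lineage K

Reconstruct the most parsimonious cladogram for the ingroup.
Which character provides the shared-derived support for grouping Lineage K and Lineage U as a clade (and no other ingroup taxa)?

Character polarity is set by the outgroup: the derived state is whichever differs from the outgroup's state, so for bioluminescent organ the derived state is '0', and for the remaining characters it is '1'.
Only Lineage F, Lineage K, and Lineage U show the derived state '0' for bioluminescent organ, supporting them as a clade.
keeled scales: derived state '1' in Lineage K and Lineage U only — synapomorphy for {Lineage K, Lineage U}.
leaf margin serrate (derived state '1') is shared by Lineage B and Lineage G — a synapomorphy uniting that clade.
Most parsimonious ingroup topology: (((Lineage U,Lineage K),Lineage F),(Lineage G,Lineage B)).
The clade {Lineage K, Lineage U} is supported by keeled scales: its derived state '1' occurs in exactly those taxa and in no other taxon (including the outgroup).

keeled scales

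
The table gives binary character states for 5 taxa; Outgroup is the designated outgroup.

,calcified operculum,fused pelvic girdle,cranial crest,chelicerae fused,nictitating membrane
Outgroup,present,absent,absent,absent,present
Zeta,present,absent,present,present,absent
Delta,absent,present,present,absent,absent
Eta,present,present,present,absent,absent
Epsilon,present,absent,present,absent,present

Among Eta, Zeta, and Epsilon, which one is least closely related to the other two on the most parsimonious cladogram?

Epsilon

Character polarity is set by the outgroup: the derived state is whichever differs from the outgroup's state, so for calcified operculum, nictitating membrane the derived state is 'absent', and for the remaining characters it is 'present'.
calcified operculum: derived state 'absent' in Delta only — an autapomorphy, so it tells us nothing about relationships among taxa.
Only Delta and Eta show the derived state 'present' for fused pelvic girdle, supporting them as a clade.
All ingroup taxa share the derived state 'present' for cranial crest; it defines the ingroup but does not resolve relationships within it.
chelicerae fused (derived state 'present') is unique to Zeta (autapomorphy; uninformative for grouping).
nictitating membrane: derived state 'absent' in Delta, Eta, and Zeta only — synapomorphy for {Delta, Eta, Zeta}.
Most parsimonious ingroup topology: ((Zeta,(Delta,Eta)),Epsilon).
Zeta and Eta share a more recent common ancestor with each other than either does with Epsilon, so Epsilon is the least closely related of the three.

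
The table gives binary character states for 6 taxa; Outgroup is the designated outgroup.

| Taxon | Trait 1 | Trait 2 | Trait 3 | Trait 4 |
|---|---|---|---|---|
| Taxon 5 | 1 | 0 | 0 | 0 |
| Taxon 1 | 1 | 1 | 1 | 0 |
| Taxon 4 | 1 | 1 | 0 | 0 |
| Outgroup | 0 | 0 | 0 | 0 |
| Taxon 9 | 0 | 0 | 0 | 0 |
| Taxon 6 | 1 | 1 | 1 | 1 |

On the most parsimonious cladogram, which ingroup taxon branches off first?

The outgroup has state '0' for every character, so '1' is the derived state throughout.
Only Taxon 1, Taxon 4, Taxon 5, and Taxon 6 show the derived state '1' for Trait 1, supporting them as a clade.
Only Taxon 1, Taxon 4, and Taxon 6 show the derived state '1' for Trait 2, supporting them as a clade.
Trait 3: derived state '1' in Taxon 1 and Taxon 6 only — synapomorphy for {Taxon 1, Taxon 6}.
Trait 4: derived state '1' in Taxon 6 only — an autapomorphy, so it tells us nothing about relationships among taxa.
Most parsimonious ingroup topology: ((((Taxon 6,Taxon 1),Taxon 4),Taxon 5),Taxon 9).
Taxon 9 is sister to the clade containing all other ingroup taxa, so it is the earliest-diverging (most basal) ingroup lineage.

Taxon 9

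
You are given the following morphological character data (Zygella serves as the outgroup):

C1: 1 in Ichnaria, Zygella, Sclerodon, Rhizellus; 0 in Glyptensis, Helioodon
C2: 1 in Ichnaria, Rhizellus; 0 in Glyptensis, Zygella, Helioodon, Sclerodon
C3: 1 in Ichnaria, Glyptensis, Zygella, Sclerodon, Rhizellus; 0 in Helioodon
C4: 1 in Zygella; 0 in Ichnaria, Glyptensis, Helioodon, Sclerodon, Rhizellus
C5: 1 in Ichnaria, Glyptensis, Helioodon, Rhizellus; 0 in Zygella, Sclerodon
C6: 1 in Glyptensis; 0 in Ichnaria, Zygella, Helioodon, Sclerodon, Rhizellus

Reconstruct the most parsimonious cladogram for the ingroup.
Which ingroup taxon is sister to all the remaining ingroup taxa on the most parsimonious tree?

Sclerodon

Character polarity is set by the outgroup: the derived state is whichever differs from the outgroup's state, so for C1, C3, C4 the derived state is '0', and for the remaining characters it is '1'.
C1: derived state '0' in Glyptensis and Helioodon only — synapomorphy for {Glyptensis, Helioodon}.
Only Ichnaria and Rhizellus show the derived state '1' for C2, supporting them as a clade.
C3 (derived state '0') is unique to Helioodon (autapomorphy; uninformative for grouping).
All ingroup taxa share the derived state '0' for C4; it defines the ingroup but does not resolve relationships within it.
C5: derived state '1' in Glyptensis, Helioodon, Ichnaria, and Rhizellus only — synapomorphy for {Glyptensis, Helioodon, Ichnaria, Rhizellus}.
C6 (derived state '1') is unique to Glyptensis (autapomorphy; uninformative for grouping).
Most parsimonious ingroup topology: (Sclerodon,((Rhizellus,Ichnaria),(Glyptensis,Helioodon))).
Sclerodon is sister to the clade containing all other ingroup taxa, so it is the earliest-diverging (most basal) ingroup lineage.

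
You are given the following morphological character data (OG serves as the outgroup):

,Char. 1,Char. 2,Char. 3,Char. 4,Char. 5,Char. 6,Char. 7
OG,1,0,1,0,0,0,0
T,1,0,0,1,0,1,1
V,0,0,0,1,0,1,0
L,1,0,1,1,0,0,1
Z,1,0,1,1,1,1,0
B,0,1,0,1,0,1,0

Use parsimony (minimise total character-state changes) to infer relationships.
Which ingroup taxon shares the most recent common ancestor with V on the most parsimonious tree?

B

Character polarity is set by the outgroup: the derived state is whichever differs from the outgroup's state, so for Char. 1, Char. 3 the derived state is '0', and for the remaining characters it is '1'.
Char. 1 (derived state '0') is shared by B and V — a synapomorphy uniting that clade.
Char. 2: derived state '1' in B only — an autapomorphy, so it tells us nothing about relationships among taxa.
Only B, T, and V show the derived state '0' for Char. 3, supporting them as a clade.
Char. 4 (derived state '1') is shared by all ingroup taxa — unites the whole ingroup.
Char. 5: derived state '1' in Z only — an autapomorphy, so it tells us nothing about relationships among taxa.
Only B, T, V, and Z show the derived state '1' for Char. 6, supporting them as a clade.
Char. 7 groups L and T, which is incompatible with the clades supported by the remaining characters; treating it as convergent (homoplasy) costs fewer steps than any alternative tree.
Most parsimonious ingroup topology: (((T,(V,B)),Z),L).
V and B form a cherry on this tree, so they are sister taxa.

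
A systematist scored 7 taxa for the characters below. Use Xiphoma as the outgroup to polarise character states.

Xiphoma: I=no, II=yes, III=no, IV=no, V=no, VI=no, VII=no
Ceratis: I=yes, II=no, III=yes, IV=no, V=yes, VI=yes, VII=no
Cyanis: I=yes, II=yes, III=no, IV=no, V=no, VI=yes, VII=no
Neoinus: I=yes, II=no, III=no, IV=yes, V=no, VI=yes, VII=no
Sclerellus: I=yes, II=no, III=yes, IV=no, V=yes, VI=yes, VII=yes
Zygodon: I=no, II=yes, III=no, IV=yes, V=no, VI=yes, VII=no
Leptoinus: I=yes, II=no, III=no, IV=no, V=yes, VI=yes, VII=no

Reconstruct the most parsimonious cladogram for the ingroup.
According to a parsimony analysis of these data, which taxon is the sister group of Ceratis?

Character polarity is set by the outgroup: the derived state is whichever differs from the outgroup's state, so for II the derived state is 'no', and for the remaining characters it is 'yes'.
I (derived state 'yes') is shared by Ceratis, Cyanis, Leptoinus, Neoinus, and Sclerellus — a synapomorphy uniting that clade.
II (derived state 'no') is shared by Ceratis, Leptoinus, Neoinus, and Sclerellus — a synapomorphy uniting that clade.
III: derived state 'yes' in Ceratis and Sclerellus only — synapomorphy for {Ceratis, Sclerellus}.
IV (state 'yes') occurs in Neoinus and Zygodon but conflicts with the nesting implied by the other characters — most parsimoniously interpreted as homoplasy.
Only Ceratis, Leptoinus, and Sclerellus show the derived state 'yes' for V, supporting them as a clade.
All ingroup taxa share the derived state 'yes' for VI; it defines the ingroup but does not resolve relationships within it.
VII (derived state 'yes') is unique to Sclerellus (autapomorphy; uninformative for grouping).
Most parsimonious ingroup topology: (((((Ceratis,Sclerellus),Leptoinus),Neoinus),Cyanis),Zygodon).
Ceratis and Sclerellus form a cherry on this tree, so they are sister taxa.

Sclerellus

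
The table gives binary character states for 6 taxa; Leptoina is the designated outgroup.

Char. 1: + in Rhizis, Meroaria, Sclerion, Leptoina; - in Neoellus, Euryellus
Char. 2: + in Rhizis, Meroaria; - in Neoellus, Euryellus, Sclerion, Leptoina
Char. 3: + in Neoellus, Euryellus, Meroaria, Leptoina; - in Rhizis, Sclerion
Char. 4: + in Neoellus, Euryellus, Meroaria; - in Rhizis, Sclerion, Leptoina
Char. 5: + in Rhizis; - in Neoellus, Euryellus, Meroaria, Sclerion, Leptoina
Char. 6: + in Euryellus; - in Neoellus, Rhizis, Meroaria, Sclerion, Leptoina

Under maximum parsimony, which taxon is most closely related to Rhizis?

Character polarity is set by the outgroup: the derived state is whichever differs from the outgroup's state, so for Char. 1, Char. 3 the derived state is '-', and for the remaining characters it is '+'.
Only Euryellus and Neoellus show the derived state '-' for Char. 1, supporting them as a clade.
Char. 2 groups Meroaria and Rhizis, which is incompatible with the clades supported by the remaining characters; treating it as convergent (homoplasy) costs fewer steps than any alternative tree.
Only Rhizis and Sclerion show the derived state '-' for Char. 3, supporting them as a clade.
Char. 4: derived state '+' in Euryellus, Meroaria, and Neoellus only — synapomorphy for {Euryellus, Meroaria, Neoellus}.
Char. 5: derived state '+' in Rhizis only — an autapomorphy, so it tells us nothing about relationships among taxa.
Char. 6: derived state '+' in Euryellus only — an autapomorphy, so it tells us nothing about relationships among taxa.
Most parsimonious ingroup topology: ((Rhizis,Sclerion),((Euryellus,Neoellus),Meroaria)).
Rhizis and Sclerion form a cherry on this tree, so they are sister taxa.

Sclerion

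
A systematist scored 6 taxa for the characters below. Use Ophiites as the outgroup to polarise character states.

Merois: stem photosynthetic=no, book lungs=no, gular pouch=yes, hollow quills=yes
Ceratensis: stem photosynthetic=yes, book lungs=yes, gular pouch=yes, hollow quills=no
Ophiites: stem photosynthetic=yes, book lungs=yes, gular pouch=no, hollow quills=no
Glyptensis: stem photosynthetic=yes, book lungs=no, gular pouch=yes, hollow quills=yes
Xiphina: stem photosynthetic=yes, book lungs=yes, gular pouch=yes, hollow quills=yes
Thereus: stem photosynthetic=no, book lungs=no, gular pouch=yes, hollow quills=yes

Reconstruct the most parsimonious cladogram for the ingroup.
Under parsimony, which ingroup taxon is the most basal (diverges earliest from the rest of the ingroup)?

Ceratensis

Character polarity is set by the outgroup: the derived state is whichever differs from the outgroup's state, so for stem photosynthetic, book lungs the derived state is 'no', and for the remaining characters it is 'yes'.
stem photosynthetic (derived state 'no') is shared by Merois and Thereus — a synapomorphy uniting that clade.
book lungs: derived state 'no' in Glyptensis, Merois, and Thereus only — synapomorphy for {Glyptensis, Merois, Thereus}.
All ingroup taxa share the derived state 'yes' for gular pouch; it defines the ingroup but does not resolve relationships within it.
Only Glyptensis, Merois, Thereus, and Xiphina show the derived state 'yes' for hollow quills, supporting them as a clade.
Most parsimonious ingroup topology: (Ceratensis,(((Merois,Thereus),Glyptensis),Xiphina)).
Ceratensis is sister to the clade containing all other ingroup taxa, so it is the earliest-diverging (most basal) ingroup lineage.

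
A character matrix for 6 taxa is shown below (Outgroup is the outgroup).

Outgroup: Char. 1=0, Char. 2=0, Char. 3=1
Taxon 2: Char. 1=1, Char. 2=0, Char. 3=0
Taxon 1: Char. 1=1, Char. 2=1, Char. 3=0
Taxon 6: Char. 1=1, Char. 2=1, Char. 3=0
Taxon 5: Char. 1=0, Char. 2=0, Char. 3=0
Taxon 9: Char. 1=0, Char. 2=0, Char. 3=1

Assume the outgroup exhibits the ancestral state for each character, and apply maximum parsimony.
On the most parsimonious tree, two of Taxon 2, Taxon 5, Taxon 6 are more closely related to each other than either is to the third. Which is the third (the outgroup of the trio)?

Taxon 5

Character polarity is set by the outgroup: the derived state is whichever differs from the outgroup's state, so for Char. 3 the derived state is '0', and for the remaining characters it is '1'.
Only Taxon 1, Taxon 2, and Taxon 6 show the derived state '1' for Char. 1, supporting them as a clade.
Only Taxon 1 and Taxon 6 show the derived state '1' for Char. 2, supporting them as a clade.
Char. 3: derived state '0' in Taxon 1, Taxon 2, Taxon 5, and Taxon 6 only — synapomorphy for {Taxon 1, Taxon 2, Taxon 5, Taxon 6}.
Most parsimonious ingroup topology: (((Taxon 2,(Taxon 1,Taxon 6)),Taxon 5),Taxon 9).
Taxon 2 and Taxon 6 share a more recent common ancestor with each other than either does with Taxon 5, so Taxon 5 is the least closely related of the three.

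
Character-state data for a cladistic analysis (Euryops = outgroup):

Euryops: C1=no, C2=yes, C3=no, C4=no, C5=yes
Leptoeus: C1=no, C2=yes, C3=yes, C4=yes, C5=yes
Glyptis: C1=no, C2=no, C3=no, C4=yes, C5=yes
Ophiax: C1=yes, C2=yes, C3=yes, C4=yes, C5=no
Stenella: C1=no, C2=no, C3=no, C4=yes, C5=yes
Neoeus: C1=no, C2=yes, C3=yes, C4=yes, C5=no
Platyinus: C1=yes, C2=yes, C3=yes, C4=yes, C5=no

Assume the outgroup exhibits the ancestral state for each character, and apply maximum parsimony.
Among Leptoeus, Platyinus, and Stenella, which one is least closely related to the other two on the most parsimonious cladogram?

Stenella

Character polarity is set by the outgroup: the derived state is whichever differs from the outgroup's state, so for C2, C5 the derived state is 'no', and for the remaining characters it is 'yes'.
Only Ophiax and Platyinus show the derived state 'yes' for C1, supporting them as a clade.
C2: derived state 'no' in Glyptis and Stenella only — synapomorphy for {Glyptis, Stenella}.
C3: derived state 'yes' in Leptoeus, Neoeus, Ophiax, and Platyinus only — synapomorphy for {Leptoeus, Neoeus, Ophiax, Platyinus}.
C4 (derived state 'yes') is shared by all ingroup taxa — unites the whole ingroup.
C5 (derived state 'no') is shared by Neoeus, Ophiax, and Platyinus — a synapomorphy uniting that clade.
Most parsimonious ingroup topology: ((Leptoeus,((Ophiax,Platyinus),Neoeus)),(Glyptis,Stenella)).
Leptoeus and Platyinus share a more recent common ancestor with each other than either does with Stenella, so Stenella is the least closely related of the three.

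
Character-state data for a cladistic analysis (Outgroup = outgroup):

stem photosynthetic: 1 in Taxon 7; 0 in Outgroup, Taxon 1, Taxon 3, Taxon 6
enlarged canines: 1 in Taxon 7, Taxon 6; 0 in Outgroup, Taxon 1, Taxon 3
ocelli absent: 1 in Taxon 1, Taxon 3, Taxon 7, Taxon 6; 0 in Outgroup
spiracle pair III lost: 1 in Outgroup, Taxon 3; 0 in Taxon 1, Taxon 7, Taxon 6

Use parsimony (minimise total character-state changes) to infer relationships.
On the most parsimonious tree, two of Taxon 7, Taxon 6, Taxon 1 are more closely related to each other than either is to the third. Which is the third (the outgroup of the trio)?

Character polarity is set by the outgroup: the derived state is whichever differs from the outgroup's state, so for spiracle pair III lost the derived state is '0', and for the remaining characters it is '1'.
stem photosynthetic: derived state '1' in Taxon 7 only — an autapomorphy, so it tells us nothing about relationships among taxa.
enlarged canines (derived state '1') is shared by Taxon 6 and Taxon 7 — a synapomorphy uniting that clade.
ocelli absent (derived state '1') is shared by all ingroup taxa — unites the whole ingroup.
spiracle pair III lost (derived state '0') is shared by Taxon 1, Taxon 6, and Taxon 7 — a synapomorphy uniting that clade.
Most parsimonious ingroup topology: ((Taxon 1,(Taxon 7,Taxon 6)),Taxon 3).
Taxon 7 and Taxon 6 share a more recent common ancestor with each other than either does with Taxon 1, so Taxon 1 is the least closely related of the three.

Taxon 1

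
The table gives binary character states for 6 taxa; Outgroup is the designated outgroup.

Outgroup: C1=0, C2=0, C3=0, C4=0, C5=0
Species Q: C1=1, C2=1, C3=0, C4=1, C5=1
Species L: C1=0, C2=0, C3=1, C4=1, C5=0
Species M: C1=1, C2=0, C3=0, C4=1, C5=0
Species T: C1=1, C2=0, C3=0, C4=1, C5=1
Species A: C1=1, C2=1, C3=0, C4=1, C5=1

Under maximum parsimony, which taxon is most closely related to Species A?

Species Q

The outgroup has state '0' for every character, so '1' is the derived state throughout.
Only Species A, Species M, Species Q, and Species T show the derived state '1' for C1, supporting them as a clade.
C2 (derived state '1') is shared by Species A and Species Q — a synapomorphy uniting that clade.
C3 (derived state '1') is unique to Species L (autapomorphy; uninformative for grouping).
All ingroup taxa share the derived state '1' for C4; it defines the ingroup but does not resolve relationships within it.
C5: derived state '1' in Species A, Species Q, and Species T only — synapomorphy for {Species A, Species Q, Species T}.
Most parsimonious ingroup topology: ((((Species Q,Species A),Species T),Species M),Species L).
Species A and Species Q form a cherry on this tree, so they are sister taxa.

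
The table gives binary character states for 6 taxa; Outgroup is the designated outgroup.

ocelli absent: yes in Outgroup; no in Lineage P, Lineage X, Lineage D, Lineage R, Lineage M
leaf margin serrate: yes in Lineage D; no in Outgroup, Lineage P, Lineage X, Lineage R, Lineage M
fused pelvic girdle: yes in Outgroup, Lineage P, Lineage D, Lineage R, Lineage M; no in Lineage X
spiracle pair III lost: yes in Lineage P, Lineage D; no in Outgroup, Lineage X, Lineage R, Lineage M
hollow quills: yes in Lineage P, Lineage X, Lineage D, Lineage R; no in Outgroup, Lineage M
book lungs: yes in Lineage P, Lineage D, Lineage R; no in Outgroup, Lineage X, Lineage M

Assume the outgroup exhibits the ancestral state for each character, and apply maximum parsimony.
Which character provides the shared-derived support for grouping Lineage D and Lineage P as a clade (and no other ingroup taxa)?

Character polarity is set by the outgroup: the derived state is whichever differs from the outgroup's state, so for ocelli absent, fused pelvic girdle the derived state is 'no', and for the remaining characters it is 'yes'.
ocelli absent (derived state 'no') is shared by all ingroup taxa — unites the whole ingroup.
leaf margin serrate: derived state 'yes' in Lineage D only — an autapomorphy, so it tells us nothing about relationships among taxa.
fused pelvic girdle (derived state 'no') is unique to Lineage X (autapomorphy; uninformative for grouping).
spiracle pair III lost: derived state 'yes' in Lineage D and Lineage P only — synapomorphy for {Lineage D, Lineage P}.
Only Lineage D, Lineage P, Lineage R, and Lineage X show the derived state 'yes' for hollow quills, supporting them as a clade.
book lungs: derived state 'yes' in Lineage D, Lineage P, and Lineage R only — synapomorphy for {Lineage D, Lineage P, Lineage R}.
Most parsimonious ingroup topology: ((((Lineage P,Lineage D),Lineage R),Lineage X),Lineage M).
The clade {Lineage D, Lineage P} is supported by spiracle pair III lost: its derived state 'yes' occurs in exactly those taxa and in no other taxon (including the outgroup).

spiracle pair III lost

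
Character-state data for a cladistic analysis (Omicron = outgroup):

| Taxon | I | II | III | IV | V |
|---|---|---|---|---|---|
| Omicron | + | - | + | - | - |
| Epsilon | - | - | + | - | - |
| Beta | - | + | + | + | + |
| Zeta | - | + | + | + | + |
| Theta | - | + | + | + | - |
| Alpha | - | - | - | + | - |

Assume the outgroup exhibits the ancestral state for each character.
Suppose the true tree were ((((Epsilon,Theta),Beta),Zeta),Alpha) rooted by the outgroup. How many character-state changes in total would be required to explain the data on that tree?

8

Map each character onto ((((Epsilon,Theta),Beta),Zeta),Alpha) (rooted by Omicron) and count the minimum state changes it requires (Fitch parsimony):
I: 1; II: 2; III: 1; IV: 2; V: 2.
Total tree length = 8.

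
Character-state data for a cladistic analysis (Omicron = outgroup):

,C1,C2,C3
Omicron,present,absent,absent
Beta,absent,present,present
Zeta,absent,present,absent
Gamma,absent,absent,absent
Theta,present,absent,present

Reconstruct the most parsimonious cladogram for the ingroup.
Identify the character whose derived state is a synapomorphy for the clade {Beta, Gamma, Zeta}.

Character polarity is set by the outgroup: the derived state is whichever differs from the outgroup's state, so for C1 the derived state is 'absent', and for the remaining characters it is 'present'.
Only Beta, Gamma, and Zeta show the derived state 'absent' for C1, supporting them as a clade.
C2 (derived state 'present') is shared by Beta and Zeta — a synapomorphy uniting that clade.
C3 (state 'present') occurs in Beta and Theta but conflicts with the nesting implied by the other characters — most parsimoniously interpreted as homoplasy.
Most parsimonious ingroup topology: (((Beta,Zeta),Gamma),Theta).
The clade {Beta, Gamma, Zeta} is supported by C1: its derived state 'absent' occurs in exactly those taxa and in no other taxon (including the outgroup).

C1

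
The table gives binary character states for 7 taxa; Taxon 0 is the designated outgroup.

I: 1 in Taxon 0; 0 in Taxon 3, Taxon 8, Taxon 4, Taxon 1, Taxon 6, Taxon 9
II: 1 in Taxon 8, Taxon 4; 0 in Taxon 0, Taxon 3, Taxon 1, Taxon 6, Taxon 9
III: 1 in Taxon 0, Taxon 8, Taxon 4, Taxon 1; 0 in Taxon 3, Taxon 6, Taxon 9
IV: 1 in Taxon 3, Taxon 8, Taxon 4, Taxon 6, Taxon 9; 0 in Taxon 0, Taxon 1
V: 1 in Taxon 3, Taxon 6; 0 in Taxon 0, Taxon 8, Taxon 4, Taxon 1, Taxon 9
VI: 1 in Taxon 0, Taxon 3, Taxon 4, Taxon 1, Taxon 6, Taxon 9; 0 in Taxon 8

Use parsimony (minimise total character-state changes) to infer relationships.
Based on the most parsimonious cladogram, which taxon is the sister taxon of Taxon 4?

Taxon 8

Character polarity is set by the outgroup: the derived state is whichever differs from the outgroup's state, so for I, III, VI the derived state is '0', and for the remaining characters it is '1'.
I (derived state '0') is shared by all ingroup taxa — unites the whole ingroup.
II: derived state '1' in Taxon 4 and Taxon 8 only — synapomorphy for {Taxon 4, Taxon 8}.
III: derived state '0' in Taxon 3, Taxon 6, and Taxon 9 only — synapomorphy for {Taxon 3, Taxon 6, Taxon 9}.
IV (derived state '1') is shared by Taxon 3, Taxon 4, Taxon 6, Taxon 8, and Taxon 9 — a synapomorphy uniting that clade.
Only Taxon 3 and Taxon 6 show the derived state '1' for V, supporting them as a clade.
VI: derived state '0' in Taxon 8 only — an autapomorphy, so it tells us nothing about relationships among taxa.
Most parsimonious ingroup topology: (((Taxon 4,Taxon 8),((Taxon 3,Taxon 6),Taxon 9)),Taxon 1).
Taxon 4 and Taxon 8 form a cherry on this tree, so they are sister taxa.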